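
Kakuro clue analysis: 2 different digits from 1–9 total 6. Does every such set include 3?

Counterexample: {1,5} sums to 6 without using 3.

No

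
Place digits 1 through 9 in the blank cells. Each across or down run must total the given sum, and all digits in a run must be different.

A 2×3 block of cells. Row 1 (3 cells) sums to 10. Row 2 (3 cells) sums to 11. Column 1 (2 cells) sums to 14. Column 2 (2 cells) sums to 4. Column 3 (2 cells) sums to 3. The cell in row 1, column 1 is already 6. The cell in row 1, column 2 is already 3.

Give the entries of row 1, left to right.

6, 3, 1

4 in 2 cells must be {1,3}; 3 in 2 cells must be {1,2}.
(1,3) = 10 − 9 = 1 completes the 10 across.
(2,1) = 14 − 6 = 8 completes the 14 down.
(2,2) = 4 − 3 = 1 completes the 4 down.
(2,3) = 11 − 9 = 2 completes the 11 across.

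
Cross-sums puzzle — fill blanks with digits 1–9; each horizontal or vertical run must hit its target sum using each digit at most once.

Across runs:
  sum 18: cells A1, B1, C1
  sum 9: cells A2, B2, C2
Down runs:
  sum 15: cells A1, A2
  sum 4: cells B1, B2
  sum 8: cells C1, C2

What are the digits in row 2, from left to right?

4 in 2 cells must be {1,3}.
The 9 across and the 15 down share only 6, so A2 = 6.
Given what's placed, B2 must be 1 to fit the 9 across and 4 down.
C2 = 9 − 7 = 2 completes the 9 across.
A1 = 15 − 6 = 9 completes the 15 down.
B1 = 4 − 1 = 3 completes the 4 down.
C1 = 18 − 12 = 6 completes the 18 across.

6 1 2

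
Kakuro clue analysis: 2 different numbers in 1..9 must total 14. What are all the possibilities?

2 distinct digits from 1–9 sum between 3 and 17.

{5,9}; {6,8}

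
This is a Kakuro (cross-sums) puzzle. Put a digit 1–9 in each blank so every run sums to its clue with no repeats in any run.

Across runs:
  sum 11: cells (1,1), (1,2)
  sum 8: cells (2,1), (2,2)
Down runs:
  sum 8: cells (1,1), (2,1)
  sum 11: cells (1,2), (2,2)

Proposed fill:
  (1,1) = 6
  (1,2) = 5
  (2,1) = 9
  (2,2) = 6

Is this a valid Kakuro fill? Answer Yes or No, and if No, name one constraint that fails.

No — the down run (1,1)–(2,1) sums to 15, not 8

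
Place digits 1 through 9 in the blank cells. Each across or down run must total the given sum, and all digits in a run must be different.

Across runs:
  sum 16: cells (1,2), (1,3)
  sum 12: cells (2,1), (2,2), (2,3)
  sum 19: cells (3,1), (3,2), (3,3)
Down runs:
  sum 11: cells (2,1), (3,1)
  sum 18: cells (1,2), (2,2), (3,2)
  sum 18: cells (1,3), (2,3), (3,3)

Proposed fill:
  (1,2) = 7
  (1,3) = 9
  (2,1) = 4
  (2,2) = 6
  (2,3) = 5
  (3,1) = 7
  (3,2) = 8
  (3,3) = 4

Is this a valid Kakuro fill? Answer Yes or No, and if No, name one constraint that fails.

No — the across run (2,1)–(2,3) sums to 15, not 12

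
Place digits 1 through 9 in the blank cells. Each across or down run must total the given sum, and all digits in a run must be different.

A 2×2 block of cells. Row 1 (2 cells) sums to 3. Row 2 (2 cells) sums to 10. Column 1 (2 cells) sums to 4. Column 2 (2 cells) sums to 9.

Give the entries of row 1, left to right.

3 in 2 cells must be {1,2}; 4 in 2 cells must be {1,3}.
The 3 across and the 4 down share only 1, so (1,1) = 1.
(1,2) = 3 − 1 = 2 completes the 3 across.
(2,1) = 4 − 1 = 3 completes the 4 down.
(2,2) = 10 − 3 = 7 completes the 10 across.

1 2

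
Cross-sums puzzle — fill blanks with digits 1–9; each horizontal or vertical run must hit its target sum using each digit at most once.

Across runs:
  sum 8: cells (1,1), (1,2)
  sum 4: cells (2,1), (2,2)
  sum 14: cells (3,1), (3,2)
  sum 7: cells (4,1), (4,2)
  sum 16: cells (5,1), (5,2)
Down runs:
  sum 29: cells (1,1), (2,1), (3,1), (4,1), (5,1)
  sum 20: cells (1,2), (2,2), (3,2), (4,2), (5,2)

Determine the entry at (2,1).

3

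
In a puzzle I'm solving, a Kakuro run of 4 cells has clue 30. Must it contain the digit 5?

No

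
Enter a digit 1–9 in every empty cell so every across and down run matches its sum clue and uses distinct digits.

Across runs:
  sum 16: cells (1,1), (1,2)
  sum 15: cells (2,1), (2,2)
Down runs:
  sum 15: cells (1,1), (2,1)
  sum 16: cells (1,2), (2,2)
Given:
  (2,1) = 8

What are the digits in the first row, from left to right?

7 9

16 in 2 cells must be {7,9}.
(1,1) = 15 − 8 = 7 completes the 15 down.
(1,2) = 16 − 7 = 9 completes the 16 across.
(2,2) = 15 − 8 = 7 completes the 15 across.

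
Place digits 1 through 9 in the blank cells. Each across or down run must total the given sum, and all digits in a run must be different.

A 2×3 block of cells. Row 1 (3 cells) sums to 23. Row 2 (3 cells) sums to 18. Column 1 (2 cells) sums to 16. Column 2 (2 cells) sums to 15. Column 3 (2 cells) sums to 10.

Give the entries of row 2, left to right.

23 in 3 cells must be {6,8,9}; 16 in 2 cells must be {7,9}.
The 23 across and the 16 down share only 9, so (1,1) = 9.
(2,1) = 16 − 9 = 7 completes the 16 down.
Nothing is forced directly, so branch on (1,2), whose candidates are 6 or 8. If (1,2) = 8: that forces (1,3) = 6, after which (2,2) would have to be in {2,3,5,6,8,9} for the 18 across but in {7} for the 15 down — contradiction. So (1,2) = 6.
(1,3) = 23 − 15 = 8 completes the 23 across.
(2,2) = 15 − 6 = 9 completes the 15 down.
(2,3) = 18 − 16 = 2 completes the 18 across.

7 9 2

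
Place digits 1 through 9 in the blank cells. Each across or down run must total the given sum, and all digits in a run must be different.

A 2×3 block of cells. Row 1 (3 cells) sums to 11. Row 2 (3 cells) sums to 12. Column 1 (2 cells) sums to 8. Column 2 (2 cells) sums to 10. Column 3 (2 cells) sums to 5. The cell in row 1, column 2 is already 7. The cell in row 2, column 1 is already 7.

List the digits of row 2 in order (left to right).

7 3 2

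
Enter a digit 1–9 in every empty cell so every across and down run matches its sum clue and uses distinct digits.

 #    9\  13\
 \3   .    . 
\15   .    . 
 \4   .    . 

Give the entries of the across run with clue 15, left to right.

6 9

3 in 2 cells must be {1,2}; 4 in 2 cells must be {1,3}.
The 15 across and the 9 down share only 6, so R2C1 = 6.
R2C2 = 15 − 6 = 9 completes the 15 across.
Given what's placed, R3C1 must be 1 to fit the 4 across and 9 down.
R3C2 = 4 − 1 = 3 completes the 4 across.
R1C1 = 9 − 7 = 2 completes the 9 down.
R1C2 = 3 − 2 = 1 completes the 3 across.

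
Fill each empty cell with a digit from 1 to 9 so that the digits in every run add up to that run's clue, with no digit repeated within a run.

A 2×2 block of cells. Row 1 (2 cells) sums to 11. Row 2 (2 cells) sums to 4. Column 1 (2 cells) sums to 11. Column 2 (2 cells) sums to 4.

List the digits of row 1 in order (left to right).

8 3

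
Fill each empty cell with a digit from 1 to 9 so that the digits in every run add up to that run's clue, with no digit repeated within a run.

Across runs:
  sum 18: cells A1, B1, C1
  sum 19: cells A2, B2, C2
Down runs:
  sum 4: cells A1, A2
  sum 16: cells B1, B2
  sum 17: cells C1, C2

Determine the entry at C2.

9

4 in 2 cells must be {1,3}; 16 in 2 cells must be {7,9}; 17 in 2 cells must be {8,9}.
The 19 across and the 4 down share only 3, so A2 = 3.
Given what's placed, C2 must be 9 to fit the 19 across and 17 down.
A1 = 4 − 3 = 1 completes the 4 down.
B1 = 9: the only remaining digit allowed by both the 18 across and the 16 down.
C1 = 18 − 10 = 8 completes the 18 across.
B2 = 19 − 12 = 7 completes the 19 across.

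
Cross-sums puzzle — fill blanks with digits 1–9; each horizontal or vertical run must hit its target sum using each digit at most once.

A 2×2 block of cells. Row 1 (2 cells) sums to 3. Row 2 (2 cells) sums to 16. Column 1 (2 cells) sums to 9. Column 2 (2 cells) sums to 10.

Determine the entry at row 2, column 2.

9

3 in 2 cells must be {1,2}; 16 in 2 cells must be {7,9}.
The 16 across and the 9 down share only 7, so (2,1) = 7.
(2,2) = 16 − 7 = 9 completes the 16 across.
(1,1) = 9 − 7 = 2 completes the 9 down.
(1,2) = 3 − 2 = 1 completes the 3 across.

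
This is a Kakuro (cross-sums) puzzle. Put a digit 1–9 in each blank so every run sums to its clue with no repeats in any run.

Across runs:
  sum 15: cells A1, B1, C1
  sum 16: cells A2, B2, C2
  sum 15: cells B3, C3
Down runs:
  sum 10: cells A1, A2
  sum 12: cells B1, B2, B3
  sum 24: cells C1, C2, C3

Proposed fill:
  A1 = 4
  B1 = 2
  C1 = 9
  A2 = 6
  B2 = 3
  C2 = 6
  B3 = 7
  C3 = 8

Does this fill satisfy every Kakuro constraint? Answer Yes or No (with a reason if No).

No — the down run C1–C3 sums to 23, not 24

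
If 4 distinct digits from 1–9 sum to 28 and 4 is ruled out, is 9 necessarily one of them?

The only way to make 28 from 4 distinct digits under that restriction is {5,6,8,9}, which contains 9.

Yes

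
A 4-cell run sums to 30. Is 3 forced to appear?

No

The only way to make 30 from 4 distinct digits is {6,7,8,9}, which does not contain 3.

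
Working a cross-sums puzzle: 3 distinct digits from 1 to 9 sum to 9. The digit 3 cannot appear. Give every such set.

{1,2,6}

3 distinct digits from 1–9 sum between 6 and 24.
Dropping sets that contain 3.
Only one set works: {1,2,6}.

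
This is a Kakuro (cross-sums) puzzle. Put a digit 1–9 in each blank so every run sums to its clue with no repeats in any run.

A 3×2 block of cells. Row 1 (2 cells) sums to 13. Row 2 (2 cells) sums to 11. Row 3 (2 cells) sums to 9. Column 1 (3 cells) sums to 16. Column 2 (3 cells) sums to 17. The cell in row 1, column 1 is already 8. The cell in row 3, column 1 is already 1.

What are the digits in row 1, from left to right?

8, 5

(1,2) = 13 − 8 = 5 completes the 13 across.
(2,1) = 16 − 9 = 7 completes the 16 down.
(2,2) = 11 − 7 = 4 completes the 11 across.
(3,2) = 9 − 1 = 8 completes the 9 across.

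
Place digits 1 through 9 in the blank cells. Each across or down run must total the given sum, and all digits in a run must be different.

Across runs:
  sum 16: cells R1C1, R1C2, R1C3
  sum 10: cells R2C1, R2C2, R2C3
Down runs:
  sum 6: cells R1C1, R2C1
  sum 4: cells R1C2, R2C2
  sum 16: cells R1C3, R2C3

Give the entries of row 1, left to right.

4 in 2 cells must be {1,3}; 16 in 2 cells must be {7,9}.
The 10 across and the 16 down share only 7, so R2C3 = 7.
R1C3 = 16 − 7 = 9 completes the 16 down.
Given what's placed, R2C2 must be 1 to fit the 10 across and 4 down.
R1C2 = 4 − 1 = 3 completes the 4 down.
R2C1 = 10 − 8 = 2 completes the 10 across.
R1C1 = 16 − 12 = 4 completes the 16 across.

4 3 9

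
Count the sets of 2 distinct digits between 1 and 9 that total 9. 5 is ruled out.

3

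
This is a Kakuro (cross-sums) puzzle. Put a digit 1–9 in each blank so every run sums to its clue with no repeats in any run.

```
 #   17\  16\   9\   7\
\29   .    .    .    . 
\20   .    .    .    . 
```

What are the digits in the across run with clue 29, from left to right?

29 in 4 cells must be {5,7,8,9}; 17 in 2 cells must be {8,9}; 16 in 2 cells must be {7,9}.
Only 5 fits R1C4 under both its across sum 29 and down sum 7.
R2C4 = 7 − 5 = 2 completes the 7 down.
Nothing is forced directly, so branch on R1C1, whose candidates are 8 or 9. If R1C1 = 8: that forces R1C3 = 7, R2C1 = 9, after which R2C2 would have to be in {1,3,4,5,6,8} for the 20 across but in {7,9} for the 16 down — contradiction. So R1C1 = 9.
R1C2 = 7: the only remaining digit allowed by both the 29 across and the 16 down.
R1C3 = 29 − 21 = 8 completes the 29 across.

9 7 8 5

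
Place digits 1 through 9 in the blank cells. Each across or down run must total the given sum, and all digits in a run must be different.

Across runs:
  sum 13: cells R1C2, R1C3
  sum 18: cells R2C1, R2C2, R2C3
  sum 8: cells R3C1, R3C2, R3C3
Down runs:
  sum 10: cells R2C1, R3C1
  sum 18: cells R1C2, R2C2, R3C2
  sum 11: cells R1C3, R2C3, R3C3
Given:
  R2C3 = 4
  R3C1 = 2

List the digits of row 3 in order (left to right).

R2C1 = 10 − 2 = 8 completes the 10 down.
R2C2 = 18 − 12 = 6 completes the 18 across.
R3C2 = 5: the only remaining digit allowed by both the 8 across and the 18 down.
R3C3 = 8 − 7 = 1 completes the 8 across.
R1C2 = 18 − 11 = 7 completes the 18 down.
R1C3 = 13 − 7 = 6 completes the 13 across.

2 5 1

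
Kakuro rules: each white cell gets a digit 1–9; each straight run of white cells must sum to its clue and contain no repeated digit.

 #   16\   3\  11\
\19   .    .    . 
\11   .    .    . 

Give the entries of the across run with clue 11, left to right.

7 1 3

16 in 2 cells must be {7,9}; 3 in 2 cells must be {1,2}.
The 19 across and the 3 down share only 2, so R1C2 = 2.
The 11 across and the 16 down share only 7, so R2C1 = 7.
R2C2 = 3 − 2 = 1 completes the 3 down.
R2C3 = 11 − 8 = 3 completes the 11 across.
R1C1 = 16 − 7 = 9 completes the 16 down.
R1C3 = 19 − 11 = 8 completes the 19 across.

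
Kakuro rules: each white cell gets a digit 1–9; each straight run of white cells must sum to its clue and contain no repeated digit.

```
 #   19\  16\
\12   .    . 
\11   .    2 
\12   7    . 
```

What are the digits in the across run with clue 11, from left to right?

R2C1 = 11 − 2 = 9 completes the 11 across.
R3C2 = 12 − 7 = 5 completes the 12 across.
R1C1 = 19 − 16 = 3 completes the 19 down.
R1C2 = 12 − 3 = 9 completes the 12 across.

9 2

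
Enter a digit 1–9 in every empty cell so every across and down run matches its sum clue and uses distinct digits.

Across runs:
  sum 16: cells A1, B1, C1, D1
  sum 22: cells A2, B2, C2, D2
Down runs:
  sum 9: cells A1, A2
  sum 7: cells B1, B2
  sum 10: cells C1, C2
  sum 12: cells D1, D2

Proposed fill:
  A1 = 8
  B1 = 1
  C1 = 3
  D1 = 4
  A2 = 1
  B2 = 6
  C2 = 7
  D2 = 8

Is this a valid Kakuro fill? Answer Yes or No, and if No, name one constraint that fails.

Across: 8+1+3+4=16; 1+6+7+8=22. Down: 8+1=9; 1+6=7; 3+7=10; 4+8=12. No digit repeats within any run.

Yes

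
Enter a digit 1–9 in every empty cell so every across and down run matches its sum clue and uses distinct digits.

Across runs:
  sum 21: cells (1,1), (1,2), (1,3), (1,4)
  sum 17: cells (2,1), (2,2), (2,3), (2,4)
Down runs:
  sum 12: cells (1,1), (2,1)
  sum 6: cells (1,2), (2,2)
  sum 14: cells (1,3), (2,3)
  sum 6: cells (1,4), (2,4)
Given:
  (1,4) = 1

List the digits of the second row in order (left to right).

(2,4) = 6 − 1 = 5 completes the 6 down.
No cell is forced outright now. (1,2) can only be 4 or 5 (the digits allowed by both its 21 across and its 6 down). If (1,2) = 4: that forces (1,3) = 9, (2,2) = 2, after which (2,3) would have to be in {1,3,4,6,7,9} for the 17 across but in {5} for the 14 down — contradiction. So (1,2) = 5.
(2,2) = 6 − 5 = 1 completes the 6 down.
Nothing is forced directly, so branch on (2,3), whose candidates are 8 or 9. If (2,3) = 9: then (1,3) would have to be in {6,7,8,9} for the 21 across but in {5} for the 14 down — contradiction. So (2,3) = 8.
(1,3) = 14 − 8 = 6 completes the 14 down.
(2,1) = 17 − 14 = 3 completes the 17 across.
(1,1) = 21 − 12 = 9 completes the 21 across.

3, 1, 8, 5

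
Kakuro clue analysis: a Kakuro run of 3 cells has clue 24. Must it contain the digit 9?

The only way to make 24 from 3 distinct digits is {7,8,9}, which contains 9.

Yes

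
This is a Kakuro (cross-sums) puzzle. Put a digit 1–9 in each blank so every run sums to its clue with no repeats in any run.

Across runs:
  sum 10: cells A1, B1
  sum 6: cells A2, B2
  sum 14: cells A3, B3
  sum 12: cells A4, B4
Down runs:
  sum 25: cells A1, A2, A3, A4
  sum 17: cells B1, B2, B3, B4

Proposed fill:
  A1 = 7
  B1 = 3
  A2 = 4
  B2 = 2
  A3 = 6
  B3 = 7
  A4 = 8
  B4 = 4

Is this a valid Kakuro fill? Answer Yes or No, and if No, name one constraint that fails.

No — the across run A3–B3 sums to 13, not 14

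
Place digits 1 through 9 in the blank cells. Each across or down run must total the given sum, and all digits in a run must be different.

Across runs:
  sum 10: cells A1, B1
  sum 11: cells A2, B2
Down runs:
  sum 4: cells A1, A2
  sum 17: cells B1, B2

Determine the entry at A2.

3

4 in 2 cells must be {1,3}; 17 in 2 cells must be {8,9}.
The 11 across and the 4 down share only 3, so A2 = 3.
B2 = 11 − 3 = 8 completes the 11 across.
A1 = 4 − 3 = 1 completes the 4 down.
B1 = 10 − 1 = 9 completes the 10 across.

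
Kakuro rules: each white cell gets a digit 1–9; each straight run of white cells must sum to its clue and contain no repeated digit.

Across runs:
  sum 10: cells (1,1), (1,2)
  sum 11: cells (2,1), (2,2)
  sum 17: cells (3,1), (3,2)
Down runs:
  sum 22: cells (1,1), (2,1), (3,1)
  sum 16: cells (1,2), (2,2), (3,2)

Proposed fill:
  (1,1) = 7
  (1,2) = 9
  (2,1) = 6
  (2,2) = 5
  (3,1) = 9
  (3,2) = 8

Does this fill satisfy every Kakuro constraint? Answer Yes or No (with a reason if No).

No — the across run (1,1)–(1,2) sums to 16, not 10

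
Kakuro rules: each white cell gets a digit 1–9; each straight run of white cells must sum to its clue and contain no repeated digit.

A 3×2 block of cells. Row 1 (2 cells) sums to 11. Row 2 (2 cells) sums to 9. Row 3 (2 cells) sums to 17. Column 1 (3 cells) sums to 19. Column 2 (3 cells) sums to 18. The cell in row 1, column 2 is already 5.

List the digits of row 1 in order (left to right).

6, 5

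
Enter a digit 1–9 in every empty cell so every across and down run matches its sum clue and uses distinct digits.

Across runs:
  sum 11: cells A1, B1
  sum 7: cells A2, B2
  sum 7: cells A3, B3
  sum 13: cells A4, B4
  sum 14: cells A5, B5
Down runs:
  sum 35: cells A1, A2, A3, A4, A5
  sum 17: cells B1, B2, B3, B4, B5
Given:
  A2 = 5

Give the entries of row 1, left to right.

8 3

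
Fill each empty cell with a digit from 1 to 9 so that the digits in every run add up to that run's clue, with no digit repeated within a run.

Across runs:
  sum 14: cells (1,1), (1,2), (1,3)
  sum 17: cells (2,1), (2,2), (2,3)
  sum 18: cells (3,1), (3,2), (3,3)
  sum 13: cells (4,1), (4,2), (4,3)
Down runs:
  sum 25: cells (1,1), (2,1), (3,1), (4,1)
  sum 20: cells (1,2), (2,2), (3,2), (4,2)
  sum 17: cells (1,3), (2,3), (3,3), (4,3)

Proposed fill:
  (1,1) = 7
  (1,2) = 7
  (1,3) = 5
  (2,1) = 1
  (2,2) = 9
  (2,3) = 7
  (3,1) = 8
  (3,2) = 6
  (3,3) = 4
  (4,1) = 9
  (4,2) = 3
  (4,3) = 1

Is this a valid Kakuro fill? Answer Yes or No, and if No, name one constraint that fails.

No — the down run (1,2)–(4,2) sums to 25, not 20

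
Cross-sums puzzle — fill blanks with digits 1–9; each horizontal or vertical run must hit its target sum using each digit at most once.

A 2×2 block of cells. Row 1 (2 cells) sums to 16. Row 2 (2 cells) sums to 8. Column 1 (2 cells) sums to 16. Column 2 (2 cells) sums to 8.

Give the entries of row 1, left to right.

16 in 2 cells must be {7,9}.
The 16 across and the 8 down share only 7, so (1,2) = 7.
The 8 across and the 16 down share only 7, so (2,1) = 7.
(2,2) = 8 − 7 = 1 completes the 8 across.
(1,1) = 16 − 7 = 9 completes the 16 across.

9 7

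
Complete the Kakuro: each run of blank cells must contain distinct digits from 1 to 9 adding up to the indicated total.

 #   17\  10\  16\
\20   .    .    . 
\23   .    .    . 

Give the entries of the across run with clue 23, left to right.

8 6 9

23 in 3 cells must be {6,8,9}; 17 in 2 cells must be {8,9}; 16 in 2 cells must be {7,9}.
The 23 across and the 16 down share only 9, so R2C3 = 9.
R1C3 = 16 − 9 = 7 completes the 16 down.
Given what's placed, R2C1 must be 8 to fit the 23 across and 17 down.
R2C2 = 23 − 17 = 6 completes the 23 across.
R1C1 = 17 − 8 = 9 completes the 17 down.
R1C2 = 20 − 16 = 4 completes the 20 across.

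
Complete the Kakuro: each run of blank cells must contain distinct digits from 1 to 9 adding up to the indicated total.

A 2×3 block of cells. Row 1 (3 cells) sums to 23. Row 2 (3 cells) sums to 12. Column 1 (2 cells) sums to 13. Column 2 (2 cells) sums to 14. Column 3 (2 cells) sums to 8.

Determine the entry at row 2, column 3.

23 in 3 cells must be {6,8,9}.
The 23 across and the 8 down share only 6, so (1,3) = 6.
(2,3) = 8 − 6 = 2 completes the 8 down.
Nothing is forced directly, so branch on (2,2), whose candidates are 6 or 9. If (2,2) = 9: then (1,2) would have to be in {8,9} for the 23 across but in {5} for the 14 down — contradiction. So (2,2) = 6.
(1,2) = 14 − 6 = 8 completes the 14 down.
(2,1) = 12 − 8 = 4 completes the 12 across.
(1,1) = 23 − 14 = 9 completes the 23 across.

2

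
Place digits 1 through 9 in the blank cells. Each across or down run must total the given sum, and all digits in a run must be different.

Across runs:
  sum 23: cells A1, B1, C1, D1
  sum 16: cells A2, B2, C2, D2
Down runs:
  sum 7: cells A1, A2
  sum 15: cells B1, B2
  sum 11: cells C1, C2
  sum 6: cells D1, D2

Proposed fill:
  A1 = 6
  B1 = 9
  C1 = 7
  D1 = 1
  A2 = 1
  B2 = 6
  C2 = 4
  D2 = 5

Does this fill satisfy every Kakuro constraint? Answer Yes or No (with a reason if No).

Yes

Across: 6+9+7+1=23; 1+6+4+5=16. Down: 6+1=7; 9+6=15; 7+4=11; 1+5=6. No digit repeats within any run.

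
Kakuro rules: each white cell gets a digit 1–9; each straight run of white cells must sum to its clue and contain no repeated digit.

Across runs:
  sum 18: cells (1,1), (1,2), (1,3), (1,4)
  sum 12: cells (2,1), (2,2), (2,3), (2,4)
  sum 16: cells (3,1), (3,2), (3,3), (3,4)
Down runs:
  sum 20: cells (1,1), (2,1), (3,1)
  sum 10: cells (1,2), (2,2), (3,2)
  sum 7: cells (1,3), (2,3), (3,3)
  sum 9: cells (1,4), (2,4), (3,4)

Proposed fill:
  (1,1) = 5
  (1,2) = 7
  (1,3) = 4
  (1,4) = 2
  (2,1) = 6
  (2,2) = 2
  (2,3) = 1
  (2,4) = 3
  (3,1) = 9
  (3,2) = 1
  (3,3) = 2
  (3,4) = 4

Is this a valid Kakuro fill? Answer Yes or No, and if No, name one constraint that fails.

Across: 5+7+4+2=18; 6+2+1+3=12; 9+1+2+4=16. Down: 5+6+9=20; 7+2+1=10; 4+1+2=7; 2+3+4=9. No digit repeats within any run.

Yes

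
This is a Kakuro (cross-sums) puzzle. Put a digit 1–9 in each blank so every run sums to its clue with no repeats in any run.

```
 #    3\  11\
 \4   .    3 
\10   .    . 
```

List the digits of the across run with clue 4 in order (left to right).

1 3

4 in 2 cells must be {1,3}; 3 in 2 cells must be {1,2}.
R1C1 = 4 − 3 = 1 completes the 4 across.
R2C1 = 3 − 1 = 2 completes the 3 down.
R2C2 = 10 − 2 = 8 completes the 10 across.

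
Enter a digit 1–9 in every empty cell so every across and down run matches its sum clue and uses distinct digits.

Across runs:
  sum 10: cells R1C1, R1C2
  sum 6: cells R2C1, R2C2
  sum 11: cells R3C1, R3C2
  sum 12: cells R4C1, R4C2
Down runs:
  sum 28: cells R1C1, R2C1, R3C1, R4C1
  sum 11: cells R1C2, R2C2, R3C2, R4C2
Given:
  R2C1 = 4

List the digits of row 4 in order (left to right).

7 5

11 in 4 cells must be {1,2,3,5}.
R2C2 = 6 − 4 = 2 completes the 6 across.
Nothing is forced directly, so branch on R3C2, whose candidates are 3 or 5. If R3C2 = 5: then R3C1 would have to be in {6} for the 11 across but in {7,8,9} for the 28 down — contradiction. So R3C2 = 3.
Given what's placed, R1C2 must be 1 to fit the 10 across and 11 down.
R3C1 = 11 − 3 = 8 completes the 11 across.
R4C2 = 11 − 6 = 5 completes the 11 down.
R1C1 = 10 − 1 = 9 completes the 10 across.
R4C1 = 12 − 5 = 7 completes the 12 across.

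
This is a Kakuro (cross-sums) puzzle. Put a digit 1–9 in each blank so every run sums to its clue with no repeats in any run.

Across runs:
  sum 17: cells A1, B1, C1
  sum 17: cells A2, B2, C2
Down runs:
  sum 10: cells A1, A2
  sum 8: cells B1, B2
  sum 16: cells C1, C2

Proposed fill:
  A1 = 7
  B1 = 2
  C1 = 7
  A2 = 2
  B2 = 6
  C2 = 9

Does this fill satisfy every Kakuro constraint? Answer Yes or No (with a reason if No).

No — the across run A1–C1 sums to 16, not 17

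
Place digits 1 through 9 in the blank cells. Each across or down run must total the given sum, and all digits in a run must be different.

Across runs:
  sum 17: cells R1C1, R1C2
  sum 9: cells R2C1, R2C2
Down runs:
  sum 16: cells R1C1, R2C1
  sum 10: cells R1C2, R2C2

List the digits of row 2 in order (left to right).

7 2

17 in 2 cells must be {8,9}; 16 in 2 cells must be {7,9}.
The 17 across and the 16 down share only 9, so R1C1 = 9.
R1C2 = 17 − 9 = 8 completes the 17 across.
R2C1 = 16 − 9 = 7 completes the 16 down.
R2C2 = 9 − 7 = 2 completes the 9 across.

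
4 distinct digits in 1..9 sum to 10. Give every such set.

4 distinct digits from 1–9 sum between 10 and 30.
Only one set works: {1,2,3,4}.

{1,2,3,4}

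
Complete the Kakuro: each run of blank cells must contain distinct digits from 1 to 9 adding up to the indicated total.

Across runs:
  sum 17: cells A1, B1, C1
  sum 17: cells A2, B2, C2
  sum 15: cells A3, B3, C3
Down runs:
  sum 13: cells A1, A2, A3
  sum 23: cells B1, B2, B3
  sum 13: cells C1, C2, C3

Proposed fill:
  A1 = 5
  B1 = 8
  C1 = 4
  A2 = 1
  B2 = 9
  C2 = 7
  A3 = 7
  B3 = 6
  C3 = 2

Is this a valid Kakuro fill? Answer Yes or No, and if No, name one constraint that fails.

Across: 5+8+4=17; 1+9+7=17; 7+6+2=15. Down: 5+1+7=13; 8+9+6=23; 4+7+2=13. No digit repeats within any run.

Yes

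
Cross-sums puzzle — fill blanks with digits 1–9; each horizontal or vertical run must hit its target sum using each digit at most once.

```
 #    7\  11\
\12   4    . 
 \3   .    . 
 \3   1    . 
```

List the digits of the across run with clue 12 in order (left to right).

4 8

3 in 2 cells must be {1,2}; 7 in 3 cells must be {1,2,4}.
R1C2 = 12 − 4 = 8 completes the 12 across.
R2C1 = 7 − 5 = 2 completes the 7 down.
R2C2 = 3 − 2 = 1 completes the 3 across.
R3C2 = 3 − 1 = 2 completes the 3 across.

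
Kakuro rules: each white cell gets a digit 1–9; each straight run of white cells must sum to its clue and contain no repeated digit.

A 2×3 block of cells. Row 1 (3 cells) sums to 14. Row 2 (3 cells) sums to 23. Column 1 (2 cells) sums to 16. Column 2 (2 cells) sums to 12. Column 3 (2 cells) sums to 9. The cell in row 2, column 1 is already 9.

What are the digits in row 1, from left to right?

7, 4, 3

23 in 3 cells must be {6,8,9}; 16 in 2 cells must be {7,9}.
(1,1) = 16 − 9 = 7 completes the 16 down.
Given what's placed, (2,2) must be 8 to fit the 23 across and 12 down.
(2,3) = 23 − 17 = 6 completes the 23 across.
(1,2) = 12 − 8 = 4 completes the 12 down.
(1,3) = 14 − 11 = 3 completes the 14 across.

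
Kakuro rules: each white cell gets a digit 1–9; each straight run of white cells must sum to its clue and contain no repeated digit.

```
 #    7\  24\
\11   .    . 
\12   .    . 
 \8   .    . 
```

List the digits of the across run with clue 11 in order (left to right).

2 9

7 in 3 cells must be {1,2,4}; 24 in 3 cells must be {7,8,9}.
The 12 across and the 7 down share only 4, so R2C1 = 4.
R2C2 = 12 − 4 = 8 completes the 12 across.
Given what's placed, R3C2 must be 7 to fit the 8 across and 24 down.
R1C1 = 2: the only remaining digit allowed by both the 11 across and the 7 down.
R1C2 = 11 − 2 = 9 completes the 11 across.
R3C1 = 8 − 7 = 1 completes the 8 across.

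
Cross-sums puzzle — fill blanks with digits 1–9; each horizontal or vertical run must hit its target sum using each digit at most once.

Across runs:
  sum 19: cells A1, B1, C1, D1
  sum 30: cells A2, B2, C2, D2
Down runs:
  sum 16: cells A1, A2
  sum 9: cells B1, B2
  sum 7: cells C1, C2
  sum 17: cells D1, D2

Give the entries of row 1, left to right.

30 in 4 cells must be {6,7,8,9}; 16 in 2 cells must be {7,9}; 17 in 2 cells must be {8,9}.
Only 6 fits C2 under both its across sum 30 and down sum 7.
C1 = 7 − 6 = 1 completes the 7 down.
Nothing is forced directly, so branch on A1, whose candidates are 7 or 9. If A1 = 9: then D1 would have to be in {2,3,4,5,6,7} for the 19 across but in {8,9} for the 17 down — contradiction. So A1 = 7.
A2 = 16 − 7 = 9 completes the 16 down.
D2 = 8: the only remaining digit allowed by both the 30 across and the 17 down.
D1 = 17 − 8 = 9 completes the 17 down.
B2 = 30 − 23 = 7 completes the 30 across.
B1 = 19 − 17 = 2 completes the 19 across.

7 2 1 9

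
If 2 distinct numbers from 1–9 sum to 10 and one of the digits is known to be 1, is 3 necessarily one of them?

The only way to make 10 from 2 distinct digits under that restriction is {1,9}, which does not contain 3.

No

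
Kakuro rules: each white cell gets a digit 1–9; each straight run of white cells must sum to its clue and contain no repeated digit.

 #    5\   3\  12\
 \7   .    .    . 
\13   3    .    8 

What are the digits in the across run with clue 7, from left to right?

7 in 3 cells must be {1,2,4}; 3 in 2 cells must be {1,2}.
R1C1 = 5 − 3 = 2 completes the 5 down.
Given what's placed, R1C2 must be 1 to fit the 7 across and 3 down.
R1C3 = 7 − 3 = 4 completes the 7 across.
R2C2 = 13 − 11 = 2 completes the 13 across.

2 1 4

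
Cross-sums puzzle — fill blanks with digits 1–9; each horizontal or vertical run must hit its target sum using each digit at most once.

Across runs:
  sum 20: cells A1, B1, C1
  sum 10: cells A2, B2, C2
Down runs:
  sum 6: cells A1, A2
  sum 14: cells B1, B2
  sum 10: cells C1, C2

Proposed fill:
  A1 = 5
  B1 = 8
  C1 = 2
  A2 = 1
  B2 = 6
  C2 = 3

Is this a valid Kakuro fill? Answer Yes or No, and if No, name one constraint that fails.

No — the down run C1–C2 sums to 5, not 10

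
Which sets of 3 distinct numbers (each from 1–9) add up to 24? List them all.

3 distinct digits from 1–9 sum between 6 and 24.
Only one set works: {7,8,9}.

{7,8,9}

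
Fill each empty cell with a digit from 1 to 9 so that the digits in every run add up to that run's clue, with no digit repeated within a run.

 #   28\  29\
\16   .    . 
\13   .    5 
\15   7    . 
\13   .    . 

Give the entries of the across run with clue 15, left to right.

7 8

16 in 2 cells must be {7,9}; 29 in 4 cells must be {5,7,8,9}.
R1C1 = 9: the only remaining digit allowed by both the 16 across and the 28 down.
R1C2 = 16 − 9 = 7 completes the 16 across.
R2C1 = 13 − 5 = 8 completes the 13 across.
R3C2 = 15 − 7 = 8 completes the 15 across.
R4C1 = 28 − 24 = 4 completes the 28 down.
R4C2 = 13 − 4 = 9 completes the 13 across.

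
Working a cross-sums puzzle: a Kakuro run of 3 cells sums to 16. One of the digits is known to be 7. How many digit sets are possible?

3

3 distinct digits from 1–9 sum between 6 and 24.
Keeping only sets containing 7.
Enumerating: {1,7,8}, {3,6,7}, {4,5,7}.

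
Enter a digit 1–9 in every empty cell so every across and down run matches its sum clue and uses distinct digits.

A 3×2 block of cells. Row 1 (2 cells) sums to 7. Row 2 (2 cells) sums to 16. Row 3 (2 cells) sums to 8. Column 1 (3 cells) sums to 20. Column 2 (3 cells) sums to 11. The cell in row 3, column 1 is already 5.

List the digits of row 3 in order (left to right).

16 in 2 cells must be {7,9}.
Given what's placed, (1,1) must be 6 to fit the 7 across and 20 down.
(1,2) = 7 − 6 = 1 completes the 7 across.
(2,1) = 20 − 11 = 9 completes the 20 down.
(2,2) = 16 − 9 = 7 completes the 16 across.
(3,2) = 8 − 5 = 3 completes the 8 across.

5 3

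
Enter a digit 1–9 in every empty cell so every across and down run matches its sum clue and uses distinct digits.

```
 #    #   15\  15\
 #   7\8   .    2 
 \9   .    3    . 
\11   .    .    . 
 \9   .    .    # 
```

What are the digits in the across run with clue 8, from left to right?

6, 2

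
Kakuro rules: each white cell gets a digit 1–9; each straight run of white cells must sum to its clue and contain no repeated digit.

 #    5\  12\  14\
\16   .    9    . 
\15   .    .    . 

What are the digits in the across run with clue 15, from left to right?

R2C2 = 12 − 9 = 3 completes the 12 down.
Given what's placed, R2C1 must be 4 to fit the 15 across and 5 down.
R2C3 = 15 − 7 = 8 completes the 15 across.
R1C1 = 5 − 4 = 1 completes the 5 down.
R1C3 = 16 − 10 = 6 completes the 16 across.

4 3 8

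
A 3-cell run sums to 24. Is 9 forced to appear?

Yes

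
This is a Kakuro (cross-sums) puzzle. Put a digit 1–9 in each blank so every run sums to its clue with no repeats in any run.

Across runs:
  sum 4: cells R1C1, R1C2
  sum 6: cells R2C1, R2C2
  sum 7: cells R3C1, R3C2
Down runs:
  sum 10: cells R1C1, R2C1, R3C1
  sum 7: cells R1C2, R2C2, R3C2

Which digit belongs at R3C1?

5

4 in 2 cells must be {1,3}; 7 in 3 cells must be {1,2,4}.
The 4 across and the 7 down share only 1, so R1C2 = 1.
R1C1 = 4 − 1 = 3 completes the 4 across.
Nothing is forced directly, so branch on R2C2, whose candidates are 2 or 4. If R2C2 = 2: then R2C1 would have to be in {4} for the 6 across but in {1,2,5,6} for the 10 down — contradiction. So R2C2 = 4.
R2C1 = 6 − 4 = 2 completes the 6 across.
R3C1 = 10 − 5 = 5 completes the 10 down.
R3C2 = 7 − 5 = 2 completes the 7 across.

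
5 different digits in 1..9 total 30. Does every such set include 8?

No

Counterexample: {3,5,6,7,9} sums to 30 without using 8.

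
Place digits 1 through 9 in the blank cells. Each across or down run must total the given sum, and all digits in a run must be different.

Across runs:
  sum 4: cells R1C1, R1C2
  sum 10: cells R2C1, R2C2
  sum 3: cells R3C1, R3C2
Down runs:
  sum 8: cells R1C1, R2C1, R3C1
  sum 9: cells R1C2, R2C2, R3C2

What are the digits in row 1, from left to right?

4 in 2 cells must be {1,3}; 3 in 2 cells must be {1,2}.
Nothing is forced directly, so branch on R3C2, whose candidates are 1 or 2. If R3C2 = 1: that forces R1C2 = 3, after which R2C2 would have to be in {1,2,3,4,6,7,8,9} for the 10 across but in {5} for the 9 down — contradiction. So R3C2 = 2.
R3C1 = 3 − 2 = 1 completes the 3 across.
Given what's placed, R1C1 must be 3 to fit the 4 across and 8 down.
R1C2 = 4 − 3 = 1 completes the 4 across.
R2C1 = 8 − 4 = 4 completes the 8 down.
R2C2 = 10 − 4 = 6 completes the 10 across.

3 1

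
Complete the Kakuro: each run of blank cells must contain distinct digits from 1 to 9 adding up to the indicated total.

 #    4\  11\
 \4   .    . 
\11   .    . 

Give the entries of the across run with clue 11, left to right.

3 8

4 in 2 cells must be {1,3}.
The 4 across and the 11 down share only 3, so R1C2 = 3.
The 11 across and the 4 down share only 3, so R2C1 = 3.
R2C2 = 11 − 3 = 8 completes the 11 across.
R1C1 = 4 − 3 = 1 completes the 4 across.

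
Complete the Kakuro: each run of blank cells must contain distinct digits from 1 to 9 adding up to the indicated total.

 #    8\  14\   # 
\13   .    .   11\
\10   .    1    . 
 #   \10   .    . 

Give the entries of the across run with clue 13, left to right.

6, 7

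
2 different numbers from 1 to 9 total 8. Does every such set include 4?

No

Counterexample: {1,7} sums to 8 without using 4.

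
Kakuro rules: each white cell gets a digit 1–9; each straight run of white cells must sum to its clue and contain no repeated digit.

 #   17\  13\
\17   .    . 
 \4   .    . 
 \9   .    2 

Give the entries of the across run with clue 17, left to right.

9, 8

17 in 2 cells must be {8,9}; 4 in 2 cells must be {1,3}.
R1C2 = 8: the only remaining digit allowed by both the 17 across and the 13 down.
R2C2 = 13 − 10 = 3 completes the 13 down.
R3C1 = 9 − 2 = 7 completes the 9 across.
R1C1 = 17 − 8 = 9 completes the 17 across.
R2C1 = 4 − 3 = 1 completes the 4 across.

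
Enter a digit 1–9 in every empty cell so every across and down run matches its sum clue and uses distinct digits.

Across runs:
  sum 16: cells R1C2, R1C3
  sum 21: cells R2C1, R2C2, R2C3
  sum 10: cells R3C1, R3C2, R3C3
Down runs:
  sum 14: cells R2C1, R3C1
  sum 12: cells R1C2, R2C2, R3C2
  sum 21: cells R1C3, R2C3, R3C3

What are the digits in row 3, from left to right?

16 in 2 cells must be {7,9}.
Nothing is forced directly, so branch on R1C2, whose candidates are 7 or 9. If R1C2 = 9: that forces R1C3 = 7, after which R2C2 would have to be in {4,5,6,7,8,9} for the 21 across but in {1,2} for the 12 down — contradiction. So R1C2 = 7.
R1C3 = 16 − 7 = 9 completes the 16 across.
Given what's placed, R2C2 must be 4 to fit the 21 across and 12 down.
R2C3 = 8: the only remaining digit allowed by both the 21 across and the 21 down.
R3C2 = 12 − 11 = 1 completes the 12 down.
R3C3 = 21 − 17 = 4 completes the 21 down.
R2C1 = 21 − 12 = 9 completes the 21 across.
R3C1 = 10 − 5 = 5 completes the 10 across.

5, 1, 4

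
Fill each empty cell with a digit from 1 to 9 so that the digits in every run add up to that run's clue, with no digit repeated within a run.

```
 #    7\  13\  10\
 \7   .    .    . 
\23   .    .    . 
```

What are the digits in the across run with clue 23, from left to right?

6 9 8

7 in 3 cells must be {1,2,4}; 23 in 3 cells must be {6,8,9}.
The 7 across and the 13 down share only 4, so R1C2 = 4.
The 23 across and the 7 down share only 6, so R2C1 = 6.
R2C2 = 13 − 4 = 9 completes the 13 down.
R2C3 = 23 − 15 = 8 completes the 23 across.
R1C1 = 7 − 6 = 1 completes the 7 down.
R1C3 = 7 − 5 = 2 completes the 7 across.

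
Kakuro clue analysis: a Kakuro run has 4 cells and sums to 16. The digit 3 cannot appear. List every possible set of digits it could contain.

{1,2,4,9}; {1,2,5,8}; {1,2,6,7}; {1,4,5,6}

4 distinct digits from 1–9 sum between 10 and 30.
Dropping sets that contain 3.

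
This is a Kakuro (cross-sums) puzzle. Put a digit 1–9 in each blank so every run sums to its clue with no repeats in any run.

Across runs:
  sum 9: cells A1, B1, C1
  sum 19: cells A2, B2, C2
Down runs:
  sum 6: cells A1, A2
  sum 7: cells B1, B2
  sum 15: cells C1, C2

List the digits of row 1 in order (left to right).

2 1 6

The 9 across and the 15 down share only 6, so C1 = 6.
C2 = 15 − 6 = 9 completes the 15 down.
Nothing is forced directly, so branch on A2, whose candidates are 2 or 4. If A2 = 2: then A1 would have to be in {1,2} for the 9 across but in {4} for the 6 down — contradiction. So A2 = 4.
A1 = 6 − 4 = 2 completes the 6 down.
B1 = 9 − 8 = 1 completes the 9 across.
B2 = 19 − 13 = 6 completes the 19 across.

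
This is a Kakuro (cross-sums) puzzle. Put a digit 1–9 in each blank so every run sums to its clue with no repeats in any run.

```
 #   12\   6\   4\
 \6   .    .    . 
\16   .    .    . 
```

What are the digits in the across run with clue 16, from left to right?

9 4 3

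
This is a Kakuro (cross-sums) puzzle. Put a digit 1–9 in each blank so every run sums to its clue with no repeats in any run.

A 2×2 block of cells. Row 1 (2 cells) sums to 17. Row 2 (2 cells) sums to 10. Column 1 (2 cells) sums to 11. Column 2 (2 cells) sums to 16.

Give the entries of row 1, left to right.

17 in 2 cells must be {8,9}; 16 in 2 cells must be {7,9}.
The 17 across and the 16 down share only 9, so (1,2) = 9.
(2,2) = 16 − 9 = 7 completes the 16 down.
(1,1) = 17 − 9 = 8 completes the 17 across.
(2,1) = 10 − 7 = 3 completes the 10 across.

8 9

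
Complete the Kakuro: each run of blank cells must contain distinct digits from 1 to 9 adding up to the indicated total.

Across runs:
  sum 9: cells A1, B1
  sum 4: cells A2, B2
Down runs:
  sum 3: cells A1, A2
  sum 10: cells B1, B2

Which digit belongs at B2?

3

4 in 2 cells must be {1,3}; 3 in 2 cells must be {1,2}.
The 4 across and the 3 down share only 1, so A2 = 1.
B2 = 4 − 1 = 3 completes the 4 across.
A1 = 3 − 1 = 2 completes the 3 down.
B1 = 9 − 2 = 7 completes the 9 across.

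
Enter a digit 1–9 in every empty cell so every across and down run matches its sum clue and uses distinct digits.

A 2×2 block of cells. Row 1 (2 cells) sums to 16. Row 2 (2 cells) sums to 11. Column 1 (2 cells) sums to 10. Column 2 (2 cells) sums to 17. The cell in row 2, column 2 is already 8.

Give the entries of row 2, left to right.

3 8

16 in 2 cells must be {7,9}; 17 in 2 cells must be {8,9}.
(1,2) = 17 − 8 = 9 completes the 17 down.
(2,1) = 11 − 8 = 3 completes the 11 across.
(1,1) = 16 − 9 = 7 completes the 16 across.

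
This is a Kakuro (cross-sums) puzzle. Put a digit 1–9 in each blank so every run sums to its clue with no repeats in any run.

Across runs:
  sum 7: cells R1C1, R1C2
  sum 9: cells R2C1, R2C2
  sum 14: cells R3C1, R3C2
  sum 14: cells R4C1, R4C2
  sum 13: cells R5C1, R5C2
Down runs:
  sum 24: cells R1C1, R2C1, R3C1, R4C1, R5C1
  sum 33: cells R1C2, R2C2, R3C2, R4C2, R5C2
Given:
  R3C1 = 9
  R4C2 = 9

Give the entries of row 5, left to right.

R3C2 = 14 − 9 = 5 completes the 14 across.
R4C1 = 14 − 9 = 5 completes the 14 across.
R1C2 = 4: the only remaining digit allowed by both the 7 across and the 33 down.
R1C1 = 7 − 4 = 3 completes the 7 across.
Given what's placed, R5C1 must be 6 to fit the 13 across and 24 down.
R5C2 = 13 − 6 = 7 completes the 13 across.
R2C1 = 24 − 23 = 1 completes the 24 down.
R2C2 = 9 − 1 = 8 completes the 9 across.

6 7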